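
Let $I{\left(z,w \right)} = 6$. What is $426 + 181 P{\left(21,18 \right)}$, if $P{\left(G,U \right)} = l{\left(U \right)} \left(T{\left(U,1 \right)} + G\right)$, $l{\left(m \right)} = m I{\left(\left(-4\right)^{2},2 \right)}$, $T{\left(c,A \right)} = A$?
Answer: $430482$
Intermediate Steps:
$l{\left(m \right)} = 6 m$ ($l{\left(m \right)} = m 6 = 6 m$)
$P{\left(G,U \right)} = 6 U \left(1 + G\right)$
$426 + 181 P{\left(21,18 \right)} = 426 + 181 \cdot 6 \cdot 18 \left(1 + 21\right) = 426 + 181 \cdot 6 \cdot 18 \cdot 22 = 426 + 181 \cdot 2376 = 426 + 430056 = 430482$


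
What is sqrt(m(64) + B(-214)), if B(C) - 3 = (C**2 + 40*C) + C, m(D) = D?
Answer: 3*sqrt(4121) ≈ 192.58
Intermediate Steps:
B(C) = 3 + C**2 + 41*C (B(C) = 3 + ((C**2 + 40*C) + C) = 3 + (C**2 + 41*C) = 3 + C**2 + 41*C)
sqrt(m(64) + B(-214)) = sqrt(64 + (3 + (-214)**2 + 41*(-214))) = sqrt(64 + (3 + 45796 - 8774)) = sqrt(64 + 37025) = sqrt(37089) = 3*sqrt(4121)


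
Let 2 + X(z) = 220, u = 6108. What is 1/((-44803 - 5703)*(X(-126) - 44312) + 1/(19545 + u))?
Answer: 25653/57129527651293 ≈ 4.4903e-10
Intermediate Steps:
X(z) = 218 (X(z) = -2 + 220 = 218)
1/((-44803 - 5703)*(X(-126) - 44312) + 1/(19545 + u)) = 1/((-44803 - 5703)*(218 - 44312) + 1/(19545 + 6108)) = 1/(-50506*(-44094) + 1/25653) = 1/(2227011564 + 1/25653) = 1/(57129527651293/25653) = 25653/57129527651293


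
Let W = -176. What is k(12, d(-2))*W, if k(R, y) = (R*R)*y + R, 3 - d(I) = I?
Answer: -128832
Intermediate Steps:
d(I) = 3 - I
k(R, y) = R + y*R**2 (k(R, y) = R**2*y + R = y*R**2 + R = R + y*R**2)
k(12, d(-2))*W = (12*(1 + 12*(3 - 1*(-2))))*(-176) = (12*(1 + 12*(3 + 2)))*(-176) = (12*(1 + 12*5))*(-176) = (12*(1 + 60))*(-176) = (12*61)*(-176) = 732*(-176) = -128832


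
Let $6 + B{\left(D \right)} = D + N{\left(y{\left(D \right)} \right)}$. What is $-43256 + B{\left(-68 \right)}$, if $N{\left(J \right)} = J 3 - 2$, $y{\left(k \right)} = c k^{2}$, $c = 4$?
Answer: $12156$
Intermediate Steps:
$y{\left(k \right)} = 4 k^{2}$
$N{\left(J \right)} = -2 + 3 J$ ($N{\left(J \right)} = 3 J - 2 = -2 + 3 J$)
$B{\left(D \right)} = -8 + D + 12 D^{2}$ ($B{\left(D \right)} = -6 + \left(D + \left(-2 + 3 \cdot 4 D^{2}\right)\right) = -6 + \left(D + \left(-2 + 12 D^{2}\right)\right) = -6 + \left(-2 + D + 12 D^{2}\right) = -8 + D + 12 D^{2}$)
$-43256 + B{\left(-68 \right)} = -43256 - \left(76 - 55488\right) = -43256 - -55412 = -43256 + 55412 = 12156$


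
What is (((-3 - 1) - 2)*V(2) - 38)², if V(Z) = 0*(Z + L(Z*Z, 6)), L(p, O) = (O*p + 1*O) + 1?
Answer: 1444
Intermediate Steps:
L(p, O) = 1 + O + O*p (L(p, O) = (O*p + O) + 1 = (O + O*p) + 1 = 1 + O + O*p)
V(Z) = 0 (V(Z) = 0*(Z + (1 + 6 + 6*(Z*Z))) = 0*(Z + (1 + 6 + 6*Z²)) = 0*(Z + (7 + 6*Z²)) = 0*(7 + Z + 6*Z²) = 0)
(((-3 - 1) - 2)*V(2) - 38)² = (((-3 - 1) - 2)*0 - 38)² = ((-4 - 2)*0 - 38)² = (-6*0 - 38)² = (0 - 38)² = (-38)² = 1444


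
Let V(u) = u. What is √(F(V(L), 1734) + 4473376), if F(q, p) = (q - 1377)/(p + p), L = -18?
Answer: √5171222191/34 ≈ 2115.0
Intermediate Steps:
F(q, p) = (-1377 + q)/(2*p) (F(q, p) = (-1377 + q)/((2*p)) = (-1377 + q)*(1/(2*p)) = (-1377 + q)/(2*p))
√(F(V(L), 1734) + 4473376) = √((½)*(-1377 - 18)/1734 + 4473376) = √((½)*(1/1734)*(-1395) + 4473376) = √(-465/1156 + 4473376) = √(5171222191/1156) = √5171222191/34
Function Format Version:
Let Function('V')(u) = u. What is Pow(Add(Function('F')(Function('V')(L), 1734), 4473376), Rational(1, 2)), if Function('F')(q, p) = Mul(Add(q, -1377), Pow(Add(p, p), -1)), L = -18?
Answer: Mul(Rational(1, 34), Pow(5171222191, Rational(1, 2))) ≈ 2115.0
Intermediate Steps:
Function('F')(q, p) = Mul(Rational(1, 2), Pow(p, -1), Add(-1377, q)) (Function('F')(q, p) = Mul(Add(-1377, q), Pow(Mul(2, p), -1)) = Mul(Add(-1377, q), Mul(Rational(1, 2), Pow(p, -1))) = Mul(Rational(1, 2), Pow(p, -1), Add(-1377, q)))
Pow(Add(Function('F')(Function('V')(L), 1734), 4473376), Rational(1, 2)) = Pow(Add(Mul(Rational(1, 2), Pow(1734, -1), Add(-1377, -18)), 4473376), Rational(1, 2)) = Pow(Add(Mul(Rational(1, 2), Rational(1, 1734), -1395), 4473376), Rational(1, 2)) = Pow(Add(Rational(-465, 1156), 4473376), Rational(1, 2)) = Pow(Rational(5171222191, 1156), Rational(1, 2)) = Mul(Rational(1, 34), Pow(5171222191, Rational(1, 2)))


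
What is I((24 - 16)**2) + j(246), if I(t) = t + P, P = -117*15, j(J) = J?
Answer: -1445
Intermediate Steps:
P = -1755
I(t) = -1755 + t (I(t) = t - 1755 = -1755 + t)
I((24 - 16)**2) + j(246) = (-1755 + (24 - 16)**2) + 246 = (-1755 + 8**2) + 246 = (-1755 + 64) + 246 = -1691 + 246 = -1445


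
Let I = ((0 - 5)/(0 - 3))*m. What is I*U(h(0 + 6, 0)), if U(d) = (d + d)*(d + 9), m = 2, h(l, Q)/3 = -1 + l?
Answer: 2400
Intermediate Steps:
h(l, Q) = -3 + 3*l (h(l, Q) = 3*(-1 + l) = -3 + 3*l)
U(d) = 2*d*(9 + d) (U(d) = (2*d)*(9 + d) = 2*d*(9 + d))
I = 10/3 (I = ((0 - 5)/(0 - 3))*2 = -5/(-3)*2 = -5*(-1/3)*2 = (5/3)*2 = 10/3 ≈ 3.3333)
I*U(h(0 + 6, 0)) = 10*(2*(-3 + 3*(0 + 6))*(9 + (-3 + 3*(0 + 6))))/3 = 10*(2*(-3 + 3*6)*(9 + (-3 + 3*6)))/3 = 10*(2*(-3 + 18)*(9 + (-3 + 18)))/3 = 10*(2*15*(9 + 15))/3 = 10*(2*15*24)/3 = (10/3)*720 = 2400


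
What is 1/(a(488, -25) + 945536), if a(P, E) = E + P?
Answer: 1/945999 ≈ 1.0571e-6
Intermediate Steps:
1/(a(488, -25) + 945536) = 1/((-25 + 488) + 945536) = 1/(463 + 945536) = 1/945999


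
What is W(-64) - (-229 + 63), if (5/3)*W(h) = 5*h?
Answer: -26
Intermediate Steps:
W(h) = 3*h (W(h) = 3*(5*h)/5 = 3*h)
W(-64) - (-229 + 63) = 3*(-64) - (-229 + 63) = -192 - 1*(-166) = -192 + 166 = -26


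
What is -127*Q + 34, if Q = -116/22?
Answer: 7740/11 ≈ 703.64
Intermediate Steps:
Q = -58/11 (Q = -116*1/22 = -58/11 ≈ -5.2727)
-127*Q + 34 = -127*(-58/11) + 34 = 7366/11 + 34 = 7740/11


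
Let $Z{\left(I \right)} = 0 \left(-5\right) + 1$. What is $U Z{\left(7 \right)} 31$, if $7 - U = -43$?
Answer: $1550$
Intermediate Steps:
$Z{\left(I \right)} = 1$ ($Z{\left(I \right)} = 0 + 1 = 1$)
$U = 50$ ($U = 7 - -43 = 7 + 43 = 50$)
$U Z{\left(7 \right)} 31 = 50 \cdot 1 \cdot 31 = 50 \cdot 31 = 1550$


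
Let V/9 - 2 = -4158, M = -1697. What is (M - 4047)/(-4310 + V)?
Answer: 2872/20857 ≈ 0.13770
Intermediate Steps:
V = -37404 (V = 18 + 9*(-4158) = 18 - 37422 = -37404)
(M - 4047)/(-4310 + V) = (-1697 - 4047)/(-4310 - 37404) = -5744/(-41714) = -5744*(-1/41714) = 2872/20857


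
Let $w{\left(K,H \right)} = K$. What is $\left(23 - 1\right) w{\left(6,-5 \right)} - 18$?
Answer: $114$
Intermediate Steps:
$\left(23 - 1\right) w{\left(6,-5 \right)} - 18 = \left(23 - 1\right) 6 - 18 = 22 \cdot 6 - 18 = 132 - 18 = 114$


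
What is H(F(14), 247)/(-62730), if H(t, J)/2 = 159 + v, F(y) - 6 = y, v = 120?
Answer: -31/3485 ≈ -0.0088953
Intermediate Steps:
F(y) = 6 + y
H(t, J) = 558 (H(t, J) = 2*(159 + 120) = 2*279 = 558)
H(F(14), 247)/(-62730) = 558/(-62730) = 558*(-1/62730) = -31/3485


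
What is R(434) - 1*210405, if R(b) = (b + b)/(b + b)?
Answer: -210404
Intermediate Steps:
R(b) = 1 (R(b) = (2*b)/((2*b)) = (2*b)*(1/(2*b)) = 1)
R(434) - 1*210405 = 1 - 1*210405 = 1 - 210405 = -210404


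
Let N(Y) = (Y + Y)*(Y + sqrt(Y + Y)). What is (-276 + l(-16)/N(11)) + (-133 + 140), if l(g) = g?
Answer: -26639/99 + 8*sqrt(22)/1089 ≈ -269.05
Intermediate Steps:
N(Y) = 2*Y*(Y + sqrt(2)*sqrt(Y)) (N(Y) = (2*Y)*(Y + sqrt(2*Y)) = (2*Y)*(Y + sqrt(2)*sqrt(Y)) = 2*Y*(Y + sqrt(2)*sqrt(Y)))
(-276 + l(-16)/N(11)) + (-133 + 140) = (-276 - 16/(2*11**2 + 2*sqrt(2)*11**(3/2))) + (-133 + 140) = (-276 - 16/(2*121 + 2*sqrt(2)*(11*sqrt(11)))) + 7 = (-276 - 16/(242 + 22*sqrt(22))) + 7 = -269 - 16/(242 + 22*sqrt(22))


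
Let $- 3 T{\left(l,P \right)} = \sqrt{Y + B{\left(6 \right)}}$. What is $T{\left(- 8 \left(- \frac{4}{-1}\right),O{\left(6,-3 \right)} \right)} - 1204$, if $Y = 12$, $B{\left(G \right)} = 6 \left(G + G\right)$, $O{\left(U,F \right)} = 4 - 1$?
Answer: $-1204 - \frac{2 \sqrt{21}}{3} \approx -1207.1$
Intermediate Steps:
$O{\left(U,F \right)} = 3$ ($O{\left(U,F \right)} = 4 - 1 = 3$)
$B{\left(G \right)} = 12 G$ ($B{\left(G \right)} = 6 \cdot 2 G = 12 G$)
$T{\left(l,P \right)} = - \frac{2 \sqrt{21}}{3}$ ($T{\left(l,P \right)} = - \frac{\sqrt{12 + 12 \cdot 6}}{3} = - \frac{\sqrt{12 + 72}}{3} = - \frac{\sqrt{84}}{3} = - \frac{2 \sqrt{21}}{3}$)
$T{\left(- 8 \left(- \frac{4}{-1}\right),O{\left(6,-3 \right)} \right)} - 1204 = - \frac{2 \sqrt{21}}{3} - 1204 = -1204 - \frac{2 \sqrt{21}}{3}$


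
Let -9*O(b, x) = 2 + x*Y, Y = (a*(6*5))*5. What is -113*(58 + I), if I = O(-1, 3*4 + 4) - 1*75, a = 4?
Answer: 1102315/9 ≈ 1.2248e+5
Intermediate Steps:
Y = 600 (Y = (4*(6*5))*5 = (4*30)*5 = 120*5 = 600)
O(b, x) = -2/9 - 200*x/3 (O(b, x) = -(2 + x*600)/9 = -(2 + 600*x)/9 = -2/9 - 200*x/3)
I = -10277/9 (I = (-2/9 - 200*(3*4 + 4)/3) - 1*75 = (-2/9 - 200*(12 + 4)/3) - 75 = (-2/9 - 200/3*16) - 75 = (-2/9 - 3200/3) - 75 = -9602/9 - 75 = -10277/9 ≈ -1141.9)
-113*(58 + I) = -113*(58 - 10277/9) = -113*(-9755/9) = 1102315/9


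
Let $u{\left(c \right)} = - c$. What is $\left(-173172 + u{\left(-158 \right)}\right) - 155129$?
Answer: $-328143$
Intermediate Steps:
$\left(-173172 + u{\left(-158 \right)}\right) - 155129 = \left(-173172 - -158\right) - 155129 = \left(-173172 + 158\right) - 155129 = -173014 - 155129 = -328143$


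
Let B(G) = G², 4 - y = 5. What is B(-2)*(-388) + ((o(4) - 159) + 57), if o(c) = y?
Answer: -1655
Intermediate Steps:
y = -1 (y = 4 - 1*5 = 4 - 5 = -1)
o(c) = -1
B(-2)*(-388) + ((o(4) - 159) + 57) = (-2)²*(-388) + ((-1 - 159) + 57) = 4*(-388) + (-160 + 57) = -1552 - 103 = -1655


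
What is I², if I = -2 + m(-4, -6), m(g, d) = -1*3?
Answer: 25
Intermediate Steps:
m(g, d) = -3
I = -5 (I = -2 - 3 = -5)
I² = (-5)² = 25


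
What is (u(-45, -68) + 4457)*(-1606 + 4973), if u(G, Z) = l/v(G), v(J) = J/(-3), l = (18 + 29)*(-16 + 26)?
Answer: 45336655/3 ≈ 1.5112e+7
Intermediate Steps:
l = 470 (l = 47*10 = 470)
v(J) = -J/3 (v(J) = J*(-⅓) = -J/3)
u(G, Z) = -1410/G (u(G, Z) = 470/((-G/3)) = 470*(-3/G) = -1410/G)
(u(-45, -68) + 4457)*(-1606 + 4973) = (-1410/(-45) + 4457)*(-1606 + 4973) = (-1410*(-1/45) + 4457)*3367 = (94/3 + 4457)*3367 = (13465/3)*3367 = 45336655/3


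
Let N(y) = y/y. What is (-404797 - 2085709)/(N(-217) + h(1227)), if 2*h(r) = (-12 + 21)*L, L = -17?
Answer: 4981012/151 ≈ 32987.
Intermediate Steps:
h(r) = -153/2 (h(r) = ((-12 + 21)*(-17))/2 = (9*(-17))/2 = (½)*(-153) = -153/2)
N(y) = 1
(-404797 - 2085709)/(N(-217) + h(1227)) = (-404797 - 2085709)/(1 - 153/2) = -2490506/(-151/2) = -2490506*(-2/151) = 4981012/151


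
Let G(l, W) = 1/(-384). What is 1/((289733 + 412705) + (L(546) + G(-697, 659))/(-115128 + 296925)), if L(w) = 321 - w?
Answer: 9972864/7005318630089 ≈ 1.4236e-6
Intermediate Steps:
G(l, W) = -1/384
1/((289733 + 412705) + (L(546) + G(-697, 659))/(-115128 + 296925)) = 1/((289733 + 412705) + ((321 - 1*546) - 1/384)/(-115128 + 296925)) = 1/(702438 + ((321 - 546) - 1/384)/181797) = 1/(702438 + (-225 - 1/384)*(1/181797)) = 1/(702438 - 86401/384*1/181797) = 1/(702438 - 12343/9972864) = 1/(7005318630089/9972864) = 9972864/7005318630089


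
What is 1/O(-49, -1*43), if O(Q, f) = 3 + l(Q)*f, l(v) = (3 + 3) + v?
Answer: 1/1852 ≈ 0.00053996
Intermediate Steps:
l(v) = 6 + v
O(Q, f) = 3 + f*(6 + Q) (O(Q, f) = 3 + (6 + Q)*f = 3 + f*(6 + Q))
1/O(-49, -1*43) = 1/(3 + (-1*43)*(6 - 49)) = 1/(3 - 43*(-43)) = 1/(3 + 1849) = 1/1852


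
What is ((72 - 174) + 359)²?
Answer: 66049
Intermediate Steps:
((72 - 174) + 359)² = (-102 + 359)² = 257² = 66049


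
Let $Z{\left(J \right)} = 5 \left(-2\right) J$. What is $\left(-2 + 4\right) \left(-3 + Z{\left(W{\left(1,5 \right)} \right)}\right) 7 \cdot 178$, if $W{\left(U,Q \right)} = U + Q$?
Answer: $-156996$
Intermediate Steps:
$W{\left(U,Q \right)} = Q + U$
$Z{\left(J \right)} = - 10 J$
$\left(-2 + 4\right) \left(-3 + Z{\left(W{\left(1,5 \right)} \right)}\right) 7 \cdot 178 = \left(-2 + 4\right) \left(-3 - 10 \left(5 + 1\right)\right) 7 \cdot 178 = 2 \left(-3 - 60\right) 7 \cdot 178 = 2 \left(-63\right) 7 \cdot 178 = \left(-126\right) 7 \cdot 178 = \left(-882\right) 178 = -156996$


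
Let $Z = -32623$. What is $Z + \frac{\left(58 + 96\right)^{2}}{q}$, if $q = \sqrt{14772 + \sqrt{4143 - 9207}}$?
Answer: $-32623 + \frac{11858 \sqrt{2}}{\sqrt{7386 + i \sqrt{1266}}} \approx -32428.0 - 0.47 i$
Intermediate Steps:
$q = \sqrt{14772 + 2 i \sqrt{1266}}$ ($q = \sqrt{14772 + \sqrt{-5064}} = \sqrt{14772 + 2 i \sqrt{1266}} \approx 121.54 + 0.2927 i$)
$Z + \frac{\left(58 + 96\right)^{2}}{q} = -32623 + \frac{\left(58 + 96\right)^{2}}{\sqrt{14772 + 2 i \sqrt{1266}}} = -32623 + \frac{154^{2}}{\sqrt{14772 + 2 i \sqrt{1266}}} = -32623 + \frac{23716}{\sqrt{14772 + 2 i \sqrt{1266}}}$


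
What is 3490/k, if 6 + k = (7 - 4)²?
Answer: 3490/3 ≈ 1163.3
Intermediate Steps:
k = 3 (k = -6 + (7 - 4)² = -6 + 3² = -6 + 9 = 3)
3490/k = 3490/3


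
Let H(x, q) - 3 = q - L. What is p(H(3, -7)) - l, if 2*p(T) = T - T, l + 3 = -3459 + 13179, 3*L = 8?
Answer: -9717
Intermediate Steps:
L = 8/3 (L = (1/3)*8 = 8/3 ≈ 2.6667)
H(x, q) = 1/3 + q (H(x, q) = 3 + (q - 1*8/3) = 3 + (q - 8/3) = 3 + (-8/3 + q) = 1/3 + q)
l = 9717 (l = -3 + (-3459 + 13179) = -3 + 9720 = 9717)
p(T) = 0 (p(T) = (T - T)/2 = (1/2)*0 = 0)
p(H(3, -7)) - l = 0 - 1*9717 = 0 - 9717 = -9717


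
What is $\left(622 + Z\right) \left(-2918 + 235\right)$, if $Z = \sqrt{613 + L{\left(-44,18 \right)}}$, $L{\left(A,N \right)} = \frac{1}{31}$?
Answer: $-1668826 - \frac{5366 \sqrt{147281}}{31} \approx -1.7353 \cdot 10^{6}$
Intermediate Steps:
$L{\left(A,N \right)} = \frac{1}{31}$
$Z = \frac{2 \sqrt{147281}}{31}$ ($Z = \sqrt{613 + \frac{1}{31}} = \sqrt{\frac{19004}{31}} = \frac{2 \sqrt{147281}}{31} \approx 24.759$)
$\left(622 + Z\right) \left(-2918 + 235\right) = \left(622 + \frac{2 \sqrt{147281}}{31}\right) \left(-2918 + 235\right) = \left(622 + \frac{2 \sqrt{147281}}{31}\right) \left(-2683\right) = -1668826 - \frac{5366 \sqrt{147281}}{31}$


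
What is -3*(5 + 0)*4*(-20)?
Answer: 1200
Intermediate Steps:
-3*(5 + 0)*4*(-20) = -15*4*(-20) = -3*20*(-20) = -60*(-20) = 1200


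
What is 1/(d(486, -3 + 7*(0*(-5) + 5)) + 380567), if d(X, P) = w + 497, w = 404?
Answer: 1/381468 ≈ 2.6215e-6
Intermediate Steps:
d(X, P) = 901 (d(X, P) = 404 + 497 = 901)
1/(d(486, -3 + 7*(0*(-5) + 5)) + 380567) = 1/(901 + 380567) = 1/381468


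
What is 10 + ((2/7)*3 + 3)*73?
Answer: 2041/7 ≈ 291.57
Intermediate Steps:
10 + ((2/7)*3 + 3)*73 = 10 + (6/7 + 3)*73 = 10 + (27/7)*73 = 10 + 1971/7 = 2041/7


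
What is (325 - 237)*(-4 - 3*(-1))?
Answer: -88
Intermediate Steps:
(325 - 237)*(-4 - 3*(-1)) = 88*(-4 + 3) = 88*(-1) = -88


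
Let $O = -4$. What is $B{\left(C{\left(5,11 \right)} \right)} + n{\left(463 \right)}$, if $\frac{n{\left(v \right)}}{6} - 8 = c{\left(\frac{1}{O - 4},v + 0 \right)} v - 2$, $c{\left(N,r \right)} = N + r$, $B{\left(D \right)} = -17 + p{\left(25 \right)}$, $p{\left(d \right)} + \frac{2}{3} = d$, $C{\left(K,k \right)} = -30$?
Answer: $\frac{15430921}{12} \approx 1.2859 \cdot 10^{6}$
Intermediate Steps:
$p{\left(d \right)} = - \frac{2}{3} + d$
$B{\left(D \right)} = \frac{22}{3}$ ($B{\left(D \right)} = -17 + \left(- \frac{2}{3} + 25\right) = -17 + \frac{73}{3} = \frac{22}{3}$)
$n{\left(v \right)} = 36 + 6 v \left(- \frac{1}{8} + v\right)$ ($n{\left(v \right)} = 48 + 6 \left(\left(\frac{1}{-4 - 4} + \left(v + 0\right)\right) v - 2\right) = 48 + 6 \left(\left(\frac{1}{-8} + v\right) v - 2\right) = 48 + 6 \left(\left(- \frac{1}{8} + v\right) v - 2\right) = 48 + 6 \left(v \left(- \frac{1}{8} + v\right) - 2\right) = 48 + 6 \left(-2 + v \left(- \frac{1}{8} + v\right)\right) = 48 + \left(-12 + 6 v \left(- \frac{1}{8} + v\right)\right) = 36 + 6 v \left(- \frac{1}{8} + v\right)$)
$B{\left(C{\left(5,11 \right)} \right)} + n{\left(463 \right)} = \frac{22}{3} + \left(36 + \frac{3}{4} \cdot 463 \left(-1 + 8 \cdot 463\right)\right) = \frac{22}{3} + \left(36 + \frac{3}{4} \cdot 463 \left(-1 + 3704\right)\right) = \frac{22}{3} + \left(36 + \frac{3}{4} \cdot 463 \cdot 3703\right) = \frac{22}{3} + \left(36 + \frac{5143467}{4}\right) = \frac{22}{3} + \frac{5143611}{4} = \frac{15430921}{12}$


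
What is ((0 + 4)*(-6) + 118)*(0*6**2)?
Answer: 0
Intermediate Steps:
((0 + 4)*(-6) + 118)*(0*6**2) = (4*(-6) + 118)*(0*36) = (-24 + 118)*0 = 94*0 = 0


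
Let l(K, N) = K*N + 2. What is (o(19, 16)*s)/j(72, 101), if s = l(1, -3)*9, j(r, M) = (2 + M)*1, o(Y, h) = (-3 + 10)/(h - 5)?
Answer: -63/1133 ≈ -0.055605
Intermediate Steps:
o(Y, h) = 7/(-5 + h)
l(K, N) = 2 + K*N
j(r, M) = 2 + M
s = -9 (s = (2 + 1*(-3))*9 = (2 - 3)*9 = -1*9 = -9)
(o(19, 16)*s)/j(72, 101) = ((7/(-5 + 16))*(-9))/(2 + 101) = ((7/11)*(-9))/103 = ((7*(1/11))*(-9))*(1/103) = ((7/11)*(-9))*(1/103) = -63/11*1/103 = -63/1133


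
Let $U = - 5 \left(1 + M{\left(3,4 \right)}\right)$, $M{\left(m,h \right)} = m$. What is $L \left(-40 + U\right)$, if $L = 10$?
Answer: $-600$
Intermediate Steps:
$U = -20$ ($U = - 5 \left(1 + 3\right) = \left(-5\right) 4 = -20$)
$L \left(-40 + U\right) = 10 \left(-40 - 20\right) = 10 \left(-60\right) = -600$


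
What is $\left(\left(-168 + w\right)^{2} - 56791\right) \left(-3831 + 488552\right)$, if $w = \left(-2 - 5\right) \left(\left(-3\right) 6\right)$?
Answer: $-26672742467$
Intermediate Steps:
$w = 126$ ($w = \left(-7\right) \left(-18\right) = 126$)
$\left(\left(-168 + w\right)^{2} - 56791\right) \left(-3831 + 488552\right) = \left(\left(-168 + 126\right)^{2} - 56791\right) \left(-3831 + 488552\right) = \left(\left(-42\right)^{2} - 56791\right) 484721 = \left(1764 - 56791\right) 484721 = \left(-55027\right) 484721 = -26672742467$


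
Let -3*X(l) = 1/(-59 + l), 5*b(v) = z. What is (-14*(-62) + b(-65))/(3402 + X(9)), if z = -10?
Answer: 129900/510301 ≈ 0.25456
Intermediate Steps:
b(v) = -2 (b(v) = (1/5)*(-10) = -2)
X(l) = -1/(3*(-59 + l))
(-14*(-62) + b(-65))/(3402 + X(9)) = (-14*(-62) - 2)/(3402 - 1/(-177 + 3*9)) = (868 - 2)/(3402 - 1/(-177 + 27)) = 866/(3402 - 1/(-150)) = 866/(3402 - 1*(-1/150)) = 866/(3402 + 1/150) = 866/(510301/150) = 866*(150/510301) = 129900/510301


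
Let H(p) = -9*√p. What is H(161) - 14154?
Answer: -14154 - 9*√161 ≈ -14268.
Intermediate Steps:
H(161) - 14154 = -9*√161 - 14154 = -14154 - 9*√161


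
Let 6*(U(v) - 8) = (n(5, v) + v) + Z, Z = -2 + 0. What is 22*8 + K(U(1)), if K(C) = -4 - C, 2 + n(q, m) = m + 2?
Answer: 164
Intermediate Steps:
Z = -2
n(q, m) = m (n(q, m) = -2 + (m + 2) = -2 + (2 + m) = m)
U(v) = 23/3 + v/3 (U(v) = 8 + ((v + v) - 2)/6 = 8 + (2*v - 2)/6 = 8 + (-2 + 2*v)/6 = 8 + (-⅓ + v/3) = 23/3 + v/3)
22*8 + K(U(1)) = 22*8 + (-4 - (23/3 + (⅓)*1)) = 176 + (-4 - (23/3 + ⅓)) = 176 + (-4 - 1*8) = 176 + (-4 - 8) = 176 - 12 = 164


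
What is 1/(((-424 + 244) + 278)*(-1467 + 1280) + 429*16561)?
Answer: 1/7086343 ≈ 1.4112e-7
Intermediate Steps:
1/(((-424 + 244) + 278)*(-1467 + 1280) + 429*16561) = 1/((-180 + 278)*(-187) + 7104669) = 1/(98*(-187) + 7104669) = 1/(-18326 + 7104669) = 1/7086343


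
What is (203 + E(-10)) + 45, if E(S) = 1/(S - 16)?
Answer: 6447/26 ≈ 247.96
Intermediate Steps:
E(S) = 1/(-16 + S)
(203 + E(-10)) + 45 = (203 + 1/(-16 - 10)) + 45 = (203 + 1/(-26)) + 45 = (203 - 1/26) + 45 = 5277/26 + 45 = 6447/26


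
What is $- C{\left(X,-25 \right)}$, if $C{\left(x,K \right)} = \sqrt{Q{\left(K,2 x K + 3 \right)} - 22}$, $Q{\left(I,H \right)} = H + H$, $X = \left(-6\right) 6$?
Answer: $- 16 \sqrt{14} \approx -59.867$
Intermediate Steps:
$X = -36$
$Q{\left(I,H \right)} = 2 H$
$C{\left(x,K \right)} = \sqrt{-16 + 4 K x}$ ($C{\left(x,K \right)} = \sqrt{2 \left(2 x K + 3\right) - 22} = \sqrt{2 \left(2 K x + 3\right) - 22} = \sqrt{2 \left(3 + 2 K x\right) - 22} = \sqrt{\left(6 + 4 K x\right) - 22} = \sqrt{-16 + 4 K x}$)
$- C{\left(X,-25 \right)} = - 2 \sqrt{-4 - -900} = - 2 \sqrt{-4 + 900} = - 2 \sqrt{896} = - 2 \cdot 8 \sqrt{14} = - 16 \sqrt{14}$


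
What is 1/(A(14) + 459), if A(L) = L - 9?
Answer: 1/464 ≈ 0.0021552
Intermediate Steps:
A(L) = -9 + L
1/(A(14) + 459) = 1/((-9 + 14) + 459) = 1/(5 + 459) = 1/464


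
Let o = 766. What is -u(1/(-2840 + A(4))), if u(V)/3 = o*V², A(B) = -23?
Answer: -2298/8196769 ≈ -0.00028035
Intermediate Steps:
u(V) = 2298*V² (u(V) = 3*(766*V²) = 2298*V²)
-u(1/(-2840 + A(4))) = -2298*(1/(-2840 - 23))² = -2298*(1/(-2863))² = -2298*(-1/2863)² = -2298/8196769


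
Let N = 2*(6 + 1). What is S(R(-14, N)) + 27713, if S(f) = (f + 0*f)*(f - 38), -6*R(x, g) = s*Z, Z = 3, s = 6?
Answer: 27836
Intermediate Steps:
N = 14 (N = 2*7 = 14)
R(x, g) = -3
S(f) = f*(-38 + f) (S(f) = (f + 0)*(-38 + f) = f*(-38 + f))
S(R(-14, N)) + 27713 = -3*(-38 - 3) + 27713 = -3*(-41) + 27713 = 123 + 27713 = 27836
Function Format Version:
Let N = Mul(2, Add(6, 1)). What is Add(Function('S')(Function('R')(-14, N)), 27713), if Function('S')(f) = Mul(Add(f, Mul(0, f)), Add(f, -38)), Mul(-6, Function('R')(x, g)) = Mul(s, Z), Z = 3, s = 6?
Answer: 27836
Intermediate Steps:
N = 14 (N = Mul(2, 7) = 14)
Function('R')(x, g) = -3 (Function('R')(x, g) = Mul(Rational(-1, 6), Mul(6, 3)) = Mul(Rational(-1, 6), 18) = -3)
Function('S')(f) = Mul(f, Add(-38, f)) (Function('S')(f) = Mul(Add(f, 0), Add(-38, f)) = Mul(f, Add(-38, f)))
Add(Function('S')(Function('R')(-14, N)), 27713) = Add(Mul(-3, Add(-38, -3)), 27713) = Add(Mul(-3, -41), 27713) = Add(123, 27713) = 27836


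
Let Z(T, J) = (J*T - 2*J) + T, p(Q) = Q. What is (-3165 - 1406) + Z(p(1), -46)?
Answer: -4524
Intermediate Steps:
Z(T, J) = T - 2*J + J*T (Z(T, J) = (-2*J + J*T) + T = T - 2*J + J*T)
(-3165 - 1406) + Z(p(1), -46) = (-3165 - 1406) + (1 - 2*(-46) - 46*1) = -4571 + (1 + 92 - 46) = -4571 + 47 = -4524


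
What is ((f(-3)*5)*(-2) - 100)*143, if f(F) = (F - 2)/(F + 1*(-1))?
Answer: -32175/2 ≈ -16088.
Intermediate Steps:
f(F) = (-2 + F)/(-1 + F) (f(F) = (-2 + F)/(F - 1) = (-2 + F)/(-1 + F))
((f(-3)*5)*(-2) - 100)*143 = ((((-2 - 3)/(-1 - 3))*5)*(-2) - 100)*143 = (((-5/(-4))*5)*(-2) - 100)*143 = ((-1/4*(-5)*5)*(-2) - 100)*143 = (((5/4)*5)*(-2) - 100)*143 = ((25/4)*(-2) - 100)*143 = (-25/2 - 100)*143 = -225/2*143 = -32175/2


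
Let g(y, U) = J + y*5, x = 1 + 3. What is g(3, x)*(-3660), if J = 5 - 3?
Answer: -62220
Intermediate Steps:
J = 2
x = 4
g(y, U) = 2 + 5*y (g(y, U) = 2 + y*5 = 2 + 5*y)
g(3, x)*(-3660) = (2 + 5*3)*(-3660) = (2 + 15)*(-3660) = 17*(-3660) = -62220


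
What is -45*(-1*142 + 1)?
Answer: 6345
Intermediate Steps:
-45*(-1*142 + 1) = -45*(-142 + 1) = -45*(-141) = 6345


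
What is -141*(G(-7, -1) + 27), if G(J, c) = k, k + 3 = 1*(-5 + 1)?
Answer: -2820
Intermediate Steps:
k = -7 (k = -3 + 1*(-5 + 1) = -3 + 1*(-4) = -3 - 4 = -7)
G(J, c) = -7
-141*(G(-7, -1) + 27) = -141*(-7 + 27) = -141*20 = -2820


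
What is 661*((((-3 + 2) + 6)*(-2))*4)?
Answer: -26440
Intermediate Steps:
661*((((-3 + 2) + 6)*(-2))*4) = 661*(((-1 + 6)*(-2))*4) = 661*((5*(-2))*4) = 661*(-10*4) = 661*(-40) = -26440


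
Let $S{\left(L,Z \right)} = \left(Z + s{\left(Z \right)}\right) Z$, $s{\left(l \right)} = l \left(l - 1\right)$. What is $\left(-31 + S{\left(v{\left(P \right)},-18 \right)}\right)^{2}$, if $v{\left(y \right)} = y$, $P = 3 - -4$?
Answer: $34374769$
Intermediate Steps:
$s{\left(l \right)} = l \left(-1 + l\right)$
$P = 7$ ($P = 3 + 4 = 7$)
$S{\left(L,Z \right)} = Z \left(Z + Z \left(-1 + Z\right)\right)$ ($S{\left(L,Z \right)} = \left(Z + Z \left(-1 + Z\right)\right) Z = Z \left(Z + Z \left(-1 + Z\right)\right)$)
$\left(-31 + S{\left(v{\left(P \right)},-18 \right)}\right)^{2} = \left(-31 + \left(-18\right)^{3}\right)^{2} = \left(-31 - 5832\right)^{2} = \left(-5863\right)^{2} = 34374769$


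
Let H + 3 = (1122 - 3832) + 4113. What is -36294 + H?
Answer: -34894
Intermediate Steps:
H = 1400 (H = -3 + ((1122 - 3832) + 4113) = -3 + (-2710 + 4113) = -3 + 1403 = 1400)
-36294 + H = -36294 + 1400 = -34894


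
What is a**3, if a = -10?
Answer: -1000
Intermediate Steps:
a**3 = (-10)**3 = -1000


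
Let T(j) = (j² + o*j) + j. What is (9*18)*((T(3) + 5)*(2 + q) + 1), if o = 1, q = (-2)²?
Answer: 19602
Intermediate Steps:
q = 4
T(j) = j² + 2*j (T(j) = (j² + 1*j) + j = (j² + j) + j = (j + j²) + j = j² + 2*j)
(9*18)*((T(3) + 5)*(2 + q) + 1) = (9*18)*((3*(2 + 3) + 5)*(2 + 4) + 1) = 162*((3*5 + 5)*6 + 1) = 162*((15 + 5)*6 + 1) = 162*(20*6 + 1) = 162*(120 + 1) = 162*121 = 19602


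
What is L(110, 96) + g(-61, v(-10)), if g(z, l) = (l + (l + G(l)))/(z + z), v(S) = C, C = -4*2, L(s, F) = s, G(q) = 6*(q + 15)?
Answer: 6697/61 ≈ 109.79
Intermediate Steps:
G(q) = 90 + 6*q (G(q) = 6*(15 + q) = 90 + 6*q)
C = -8
v(S) = -8
g(z, l) = (90 + 8*l)/(2*z) (g(z, l) = (l + (l + (90 + 6*l)))/(z + z) = (l + (90 + 7*l))/((2*z)) = (90 + 8*l)*(1/(2*z)) = (90 + 8*l)/(2*z))
L(110, 96) + g(-61, v(-10)) = 110 + (45 + 4*(-8))/(-61) = 110 - (45 - 32)/61 = 110 - 1/61*13 = 110 - 13/61 = 6697/61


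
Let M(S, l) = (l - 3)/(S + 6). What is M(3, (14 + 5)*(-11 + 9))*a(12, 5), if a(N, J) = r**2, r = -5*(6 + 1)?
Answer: -50225/9 ≈ -5580.6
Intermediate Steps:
M(S, l) = (-3 + l)/(6 + S)
r = -35 (r = -5*7 = -35)
a(N, J) = 1225 (a(N, J) = (-35)**2 = 1225)
M(3, (14 + 5)*(-11 + 9))*a(12, 5) = ((-3 + (14 + 5)*(-11 + 9))/(6 + 3))*1225 = ((-3 + 19*(-2))/9)*1225 = ((-3 - 38)/9)*1225 = ((1/9)*(-41))*1225 = -41/9*1225 = -50225/9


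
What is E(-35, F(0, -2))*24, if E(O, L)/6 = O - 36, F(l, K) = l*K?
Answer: -10224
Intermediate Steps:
F(l, K) = K*l
E(O, L) = -216 + 6*O (E(O, L) = 6*(O - 36) = 6*(-36 + O) = -216 + 6*O)
E(-35, F(0, -2))*24 = (-216 + 6*(-35))*24 = (-216 - 210)*24 = -426*24 = -10224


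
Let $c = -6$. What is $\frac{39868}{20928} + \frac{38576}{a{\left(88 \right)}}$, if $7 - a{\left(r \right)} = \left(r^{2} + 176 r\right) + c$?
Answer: $\frac{29594141}{121481808} \approx 0.24361$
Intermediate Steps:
$a{\left(r \right)} = 13 - r^{2} - 176 r$ ($a{\left(r \right)} = 7 - \left(\left(r^{2} + 176 r\right) - 6\right) = 7 - \left(-6 + r^{2} + 176 r\right) = 13 - r^{2} - 176 r$)
$\frac{39868}{20928} + \frac{38576}{a{\left(88 \right)}} = \frac{39868}{20928} + \frac{38576}{13 - 88^{2} - 15488} = 39868 \cdot \frac{1}{20928} + \frac{38576}{13 - 7744 - 15488} = \frac{9967}{5232} + \frac{38576}{13 - 7744 - 15488} = \frac{9967}{5232} + \frac{38576}{-23219} = \frac{9967}{5232} + 38576 \left(- \frac{1}{23219}\right) = \frac{9967}{5232} - \frac{38576}{23219} = \frac{29594141}{121481808}$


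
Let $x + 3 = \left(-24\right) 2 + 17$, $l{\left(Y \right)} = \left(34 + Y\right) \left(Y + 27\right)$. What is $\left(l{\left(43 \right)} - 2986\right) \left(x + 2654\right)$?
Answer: $6298480$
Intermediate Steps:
$l{\left(Y \right)} = \left(27 + Y\right) \left(34 + Y\right)$ ($l{\left(Y \right)} = \left(34 + Y\right) \left(27 + Y\right) = \left(27 + Y\right) \left(34 + Y\right)$)
$x = -34$ ($x = -3 + \left(\left(-24\right) 2 + 17\right) = -3 + \left(-48 + 17\right) = -3 - 31 = -34$)
$\left(l{\left(43 \right)} - 2986\right) \left(x + 2654\right) = \left(\left(918 + 43^{2} + 61 \cdot 43\right) - 2986\right) \left(-34 + 2654\right) = \left(\left(918 + 1849 + 2623\right) - 2986\right) 2620 = \left(5390 - 2986\right) 2620 = 2404 \cdot 2620 = 6298480$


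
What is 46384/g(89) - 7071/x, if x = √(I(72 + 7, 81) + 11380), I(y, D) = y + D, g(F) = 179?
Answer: 46384/179 - 7071*√2885/5770 ≈ 193.31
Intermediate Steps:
I(y, D) = D + y
x = 2*√2885 (x = √((81 + (72 + 7)) + 11380) = √((81 + 79) + 11380) = √(160 + 11380) = √11540 = 2*√2885 ≈ 107.42)
46384/g(89) - 7071/x = 46384/179 - 7071*√2885/5770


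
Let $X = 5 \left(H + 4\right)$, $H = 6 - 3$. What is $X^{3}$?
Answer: $42875$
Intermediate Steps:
$H = 3$ ($H = 6 - 3 = 3$)
$X = 35$ ($X = 5 \left(3 + 4\right) = 5 \cdot 7 = 35$)
$X^{3} = 35^{3} = 42875$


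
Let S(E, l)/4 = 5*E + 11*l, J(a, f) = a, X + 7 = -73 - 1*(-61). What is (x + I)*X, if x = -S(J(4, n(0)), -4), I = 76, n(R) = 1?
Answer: -3268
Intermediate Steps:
X = -19 (X = -7 + (-73 - 1*(-61)) = -7 + (-73 + 61) = -7 - 12 = -19)
S(E, l) = 20*E + 44*l (S(E, l) = 4*(5*E + 11*l) = 20*E + 44*l)
x = 96 (x = -(20*4 + 44*(-4)) = -(80 - 176) = -1*(-96) = 96)
(x + I)*X = (96 + 76)*(-19) = 172*(-19) = -3268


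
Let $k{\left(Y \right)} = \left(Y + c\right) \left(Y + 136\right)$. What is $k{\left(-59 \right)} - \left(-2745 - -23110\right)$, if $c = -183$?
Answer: $-38999$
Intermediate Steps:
$k{\left(Y \right)} = \left(-183 + Y\right) \left(136 + Y\right)$ ($k{\left(Y \right)} = \left(Y - 183\right) \left(Y + 136\right) = \left(-183 + Y\right) \left(136 + Y\right)$)
$k{\left(-59 \right)} - \left(-2745 - -23110\right) = \left(-24888 + \left(-59\right)^{2} - -2773\right) - \left(-2745 - -23110\right) = \left(-24888 + 3481 + 2773\right) - \left(-2745 + 23110\right) = -18634 - 20365 = -38999$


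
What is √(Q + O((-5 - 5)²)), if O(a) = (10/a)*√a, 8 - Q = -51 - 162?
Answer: √222 ≈ 14.900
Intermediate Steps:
Q = 221 (Q = 8 - (-51 - 162) = 8 - 1*(-213) = 8 + 213 = 221)
O(a) = 10/√a
√(Q + O((-5 - 5)²)) = √(221 + 10/√((-5 - 5)²)) = √(221 + 10/√((-10)²)) = √(221 + 10/√100) = √(221 + 10*(⅒)) = √(221 + 1) = √222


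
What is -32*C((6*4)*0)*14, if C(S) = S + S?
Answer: 0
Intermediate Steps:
C(S) = 2*S
-32*C((6*4)*0)*14 = -64*(6*4)*0*14 = -64*24*0*14 = -64*0*14 = -32*0*14 = 0*14 = 0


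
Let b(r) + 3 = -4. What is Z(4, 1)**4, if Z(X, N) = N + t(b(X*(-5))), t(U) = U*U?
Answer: 6250000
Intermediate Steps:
b(r) = -7 (b(r) = -3 - 4 = -7)
t(U) = U**2
Z(X, N) = 49 + N (Z(X, N) = N + (-7)**2 = N + 49 = 49 + N)
Z(4, 1)**4 = (49 + 1)**4 = 50**4 = 6250000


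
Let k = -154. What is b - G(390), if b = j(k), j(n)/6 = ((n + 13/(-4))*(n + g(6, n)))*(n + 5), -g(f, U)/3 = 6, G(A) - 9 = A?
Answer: -24180417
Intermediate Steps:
G(A) = 9 + A
g(f, U) = -18 (g(f, U) = -3*6 = -18)
j(n) = 6*(-18 + n)*(5 + n)*(-13/4 + n) (j(n) = 6*(((n + 13/(-4))*(n - 18))*(n + 5)) = 6*(((n + 13*(-¼))*(-18 + n))*(5 + n)) = 6*(((n - 13/4)*(-18 + n))*(5 + n)) = 6*(((-13/4 + n)*(-18 + n))*(5 + n)) = 6*(((-18 + n)*(-13/4 + n))*(5 + n)) = 6*((-18 + n)*(5 + n)*(-13/4 + n)) = 6*(-18 + n)*(5 + n)*(-13/4 + n))
b = -24180018 (b = 1755 + 6*(-154)³ - 573/2*(-154) - 195/2*(-154)² = 1755 + 6*(-3652264) + 44121 - 195/2*23716 = 1755 - 21913584 + 44121 - 2312310 = -24180018)
b - G(390) = -24180018 - (9 + 390) = -24180018 - 1*399 = -24180018 - 399 = -24180417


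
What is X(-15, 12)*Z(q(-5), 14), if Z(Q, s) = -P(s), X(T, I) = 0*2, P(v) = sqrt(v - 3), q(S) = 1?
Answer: 0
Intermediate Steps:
P(v) = sqrt(-3 + v)
X(T, I) = 0
Z(Q, s) = -sqrt(-3 + s)
X(-15, 12)*Z(q(-5), 14) = 0*(-sqrt(-3 + 14)) = 0*(-sqrt(11)) = 0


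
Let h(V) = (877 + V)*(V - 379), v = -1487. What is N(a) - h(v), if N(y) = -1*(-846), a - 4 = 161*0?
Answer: -1137414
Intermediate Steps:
a = 4 (a = 4 + 161*0 = 4 + 0 = 4)
N(y) = 846
h(V) = (-379 + V)*(877 + V) (h(V) = (877 + V)*(-379 + V) = (-379 + V)*(877 + V))
N(a) - h(v) = 846 - (-332383 + (-1487)**2 + 498*(-1487)) = 846 - (-332383 + 2211169 - 740526) = 846 - 1*1138260 = 846 - 1138260 = -1137414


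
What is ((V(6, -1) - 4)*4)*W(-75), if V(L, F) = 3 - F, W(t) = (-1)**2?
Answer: 0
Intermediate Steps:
W(t) = 1
((V(6, -1) - 4)*4)*W(-75) = (((3 - 1*(-1)) - 4)*4)*1 = (((3 + 1) - 4)*4)*1 = ((4 - 4)*4)*1 = (0*4)*1 = 0*1 = 0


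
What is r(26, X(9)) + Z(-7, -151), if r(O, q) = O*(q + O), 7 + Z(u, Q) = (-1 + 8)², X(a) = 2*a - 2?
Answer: 1134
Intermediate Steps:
X(a) = -2 + 2*a
Z(u, Q) = 42 (Z(u, Q) = -7 + (-1 + 8)² = -7 + 7² = -7 + 49 = 42)
r(O, q) = O*(O + q)
r(26, X(9)) + Z(-7, -151) = 26*(26 + (-2 + 2*9)) + 42 = 26*(26 + (-2 + 18)) + 42 = 26*(26 + 16) + 42 = 26*42 + 42 = 1092 + 42 = 1134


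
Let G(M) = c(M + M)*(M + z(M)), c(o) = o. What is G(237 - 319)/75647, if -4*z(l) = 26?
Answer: 14514/75647 ≈ 0.19186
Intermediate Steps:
z(l) = -13/2 (z(l) = -1/4*26 = -13/2)
G(M) = 2*M*(-13/2 + M) (G(M) = (M + M)*(M - 13/2) = (2*M)*(-13/2 + M) = 2*M*(-13/2 + M))
G(237 - 319)/75647 = ((237 - 319)*(-13 + 2*(237 - 319)))/75647 = -82*(-13 + 2*(-82))*(1/75647) = -82*(-13 - 164)*(1/75647) = -82*(-177)*(1/75647) = 14514*(1/75647) = 14514/75647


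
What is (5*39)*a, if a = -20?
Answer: -3900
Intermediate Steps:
(5*39)*a = (5*39)*(-20) = 195*(-20) = -3900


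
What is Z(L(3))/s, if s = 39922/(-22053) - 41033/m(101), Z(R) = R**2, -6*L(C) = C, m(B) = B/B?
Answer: -22053/3619762684 ≈ -6.0924e-6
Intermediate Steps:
m(B) = 1
L(C) = -C/6
s = -904940671/22053 (s = 39922/(-22053) - 41033/1 = 39922*(-1/22053) - 41033*1 = -39922/22053 - 41033 = -904940671/22053 ≈ -41035.)
Z(L(3))/s = (-1/6*3)**2/(-904940671/22053) = (-1/2)**2*(-22053/904940671) = (1/4)*(-22053/904940671) = -22053/3619762684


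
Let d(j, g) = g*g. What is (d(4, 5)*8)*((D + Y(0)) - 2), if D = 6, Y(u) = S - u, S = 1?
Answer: 1000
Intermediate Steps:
Y(u) = 1 - u
d(j, g) = g**2
(d(4, 5)*8)*((D + Y(0)) - 2) = (5**2*8)*((6 + (1 - 1*0)) - 2) = (25*8)*((6 + (1 + 0)) - 2) = 200*((6 + 1) - 2) = 200*(7 - 2) = 200*5 = 1000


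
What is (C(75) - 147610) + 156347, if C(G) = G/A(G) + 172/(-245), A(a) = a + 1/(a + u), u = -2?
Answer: 11722133443/1341620 ≈ 8737.3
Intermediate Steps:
A(a) = a + 1/(-2 + a) (A(a) = a + 1/(a - 2) = a + 1/(-2 + a))
C(G) = -172/245 + G*(-2 + G)/(1 + G**2 - 2*G) (C(G) = G/(((1 + G**2 - 2*G)/(-2 + G))) + 172/(-245) = G*((-2 + G)/(1 + G**2 - 2*G)) + 172*(-1/245) = G*(-2 + G)/(1 + G**2 - 2*G) - 172/245 = -172/245 + G*(-2 + G)/(1 + G**2 - 2*G))
(C(75) - 147610) + 156347 = ((-172 - 146*75 + 73*75**2)/(245*(1 + 75**2 - 2*75)) - 147610) + 156347 = ((-172 - 10950 + 73*5625)/(245*(1 + 5625 - 150)) - 147610) + 156347 = ((1/245)*(-172 - 10950 + 410625)/5476 - 147610) + 156347 = ((1/245)*(1/5476)*399503 - 147610) + 156347 = (399503/1341620 - 147610) + 156347 = -198036128697/1341620 + 156347 = 11722133443/1341620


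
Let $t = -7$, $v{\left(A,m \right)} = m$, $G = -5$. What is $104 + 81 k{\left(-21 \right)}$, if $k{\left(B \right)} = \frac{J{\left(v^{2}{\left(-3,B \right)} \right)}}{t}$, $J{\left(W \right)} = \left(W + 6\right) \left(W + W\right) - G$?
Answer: $- \frac{31934251}{7} \approx -4.562 \cdot 10^{6}$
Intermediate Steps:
$J{\left(W \right)} = 5 + 2 W \left(6 + W\right)$ ($J{\left(W \right)} = \left(W + 6\right) \left(W + W\right) - -5 = \left(6 + W\right) 2 W + 5 = 2 W \left(6 + W\right) + 5 = 5 + 2 W \left(6 + W\right)$)
$k{\left(B \right)} = - \frac{5}{7} - \frac{12 B^{2}}{7} - \frac{2 B^{4}}{7}$ ($k{\left(B \right)} = \frac{5 + 2 \left(B^{2}\right)^{2} + 12 B^{2}}{-7} = \left(5 + 2 B^{4} + 12 B^{2}\right) \left(- \frac{1}{7}\right) = - \frac{5}{7} - \frac{12 B^{2}}{7} - \frac{2 B^{4}}{7}$)
$104 + 81 k{\left(-21 \right)} = 104 + 81 \left(- \frac{5}{7} - \frac{12 \left(-21\right)^{2}}{7} - \frac{2 \left(-21\right)^{4}}{7}\right) = 104 + 81 \left(- \frac{5}{7} - 756 - 55566\right) = 104 + 81 \left(- \frac{394259}{7}\right) = 104 - \frac{31934979}{7} = - \frac{31934251}{7}$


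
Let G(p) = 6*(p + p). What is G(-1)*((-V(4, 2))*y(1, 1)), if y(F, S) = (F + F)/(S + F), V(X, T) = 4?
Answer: 48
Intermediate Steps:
G(p) = 12*p (G(p) = 6*(2*p) = 12*p)
y(F, S) = 2*F/(F + S) (y(F, S) = (2*F)/(F + S) = 2*F/(F + S))
G(-1)*((-V(4, 2))*y(1, 1)) = (12*(-1))*((-1*4)*(2*1/(1 + 1))) = -(-48)*2*1/2 = -(-48)*2*1*(½) = -(-48) = -12*(-4) = 48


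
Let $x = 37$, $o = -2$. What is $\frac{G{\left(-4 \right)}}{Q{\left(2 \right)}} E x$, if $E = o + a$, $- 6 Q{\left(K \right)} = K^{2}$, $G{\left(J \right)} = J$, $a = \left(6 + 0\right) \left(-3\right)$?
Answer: $-4440$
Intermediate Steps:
$a = -18$ ($a = 6 \left(-3\right) = -18$)
$Q{\left(K \right)} = - \frac{K^{2}}{6}$
$E = -20$ ($E = -2 - 18 = -20$)
$\frac{G{\left(-4 \right)}}{Q{\left(2 \right)}} E x = - \frac{4}{\left(- \frac{1}{6}\right) 2^{2}} \left(-20\right) 37 = - \frac{4}{\left(- \frac{1}{6}\right) 4} \left(-20\right) 37 = - \frac{4}{- \frac{2}{3}} \left(-20\right) 37 = \left(-4\right) \left(- \frac{3}{2}\right) \left(-20\right) 37 = 6 \left(-20\right) 37 = \left(-120\right) 37 = -4440$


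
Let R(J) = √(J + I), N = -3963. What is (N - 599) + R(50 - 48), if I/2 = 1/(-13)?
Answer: -4562 + 2*√78/13 ≈ -4560.6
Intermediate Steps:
I = -2/13 (I = 2/(-13) = 2*(-1/13) = -2/13 ≈ -0.15385)
R(J) = √(-2/13 + J) (R(J) = √(J - 2/13) = √(-2/13 + J))
(N - 599) + R(50 - 48) = (-3963 - 599) + √(-26 + 169*(50 - 48))/13 = -4562 + √(-26 + 169*2)/13 = -4562 + √(-26 + 338)/13 = -4562 + √312/13 = -4562 + (2*√78)/13 = -4562 + 2*√78/13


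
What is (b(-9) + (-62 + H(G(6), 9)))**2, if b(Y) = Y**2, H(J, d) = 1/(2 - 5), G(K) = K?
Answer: 3136/9 ≈ 348.44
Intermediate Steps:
H(J, d) = -1/3 (H(J, d) = 1/(-3) = -1/3)
(b(-9) + (-62 + H(G(6), 9)))**2 = ((-9)**2 + (-62 - 1/3))**2 = (81 - 187/3)**2 = (56/3)**2 = 3136/9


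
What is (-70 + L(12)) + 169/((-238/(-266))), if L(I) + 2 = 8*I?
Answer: 3619/17 ≈ 212.88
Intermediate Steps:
L(I) = -2 + 8*I
(-70 + L(12)) + 169/((-238/(-266))) = (-70 + (-2 + 8*12)) + 169/((-238/(-266))) = (-70 + (-2 + 96)) + 169/((-238*(-1/266))) = (-70 + 94) + 169/(17/19) = 24 + 169*(19/17) = 24 + 3211/17 = 3619/17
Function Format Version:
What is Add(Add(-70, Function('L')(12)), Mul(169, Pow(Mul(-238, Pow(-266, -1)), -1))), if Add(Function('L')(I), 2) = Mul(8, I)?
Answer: Rational(3619, 17) ≈ 212.88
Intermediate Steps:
Function('L')(I) = Add(-2, Mul(8, I))
Add(Add(-70, Function('L')(12)), Mul(169, Pow(Mul(-238, Pow(-266, -1)), -1))) = Add(Add(-70, Add(-2, Mul(8, 12))), Mul(169, Pow(Mul(-238, Pow(-266, -1)), -1))) = Add(Add(-70, Add(-2, 96)), Mul(169, Pow(Mul(-238, Rational(-1, 266)), -1))) = Add(Add(-70, 94), Mul(169, Pow(Rational(17, 19), -1))) = Add(24, Mul(169, Rational(19, 17))) = Add(24, Rational(3211, 17)) = Rational(3619, 17)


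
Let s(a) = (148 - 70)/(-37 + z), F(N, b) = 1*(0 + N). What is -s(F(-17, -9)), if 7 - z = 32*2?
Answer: 39/47 ≈ 0.82979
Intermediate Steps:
z = -57 (z = 7 - 32*2 = 7 - 1*64 = 7 - 64 = -57)
F(N, b) = N (F(N, b) = 1*N = N)
s(a) = -39/47 (s(a) = (148 - 70)/(-37 - 57) = 78/(-94) = 78*(-1/94) = -39/47)
-s(F(-17, -9)) = -1*(-39/47) = 39/47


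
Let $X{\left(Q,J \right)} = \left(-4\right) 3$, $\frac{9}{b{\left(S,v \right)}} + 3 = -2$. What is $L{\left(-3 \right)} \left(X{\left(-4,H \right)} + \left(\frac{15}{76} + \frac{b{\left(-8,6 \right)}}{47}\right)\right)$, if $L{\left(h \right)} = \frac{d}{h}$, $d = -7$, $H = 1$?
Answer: $- \frac{493451}{17860} \approx -27.629$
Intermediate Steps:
$b{\left(S,v \right)} = - \frac{9}{5}$ ($b{\left(S,v \right)} = \frac{9}{-3 - 2} = \frac{9}{-5} = 9 \left(- \frac{1}{5}\right) = - \frac{9}{5}$)
$X{\left(Q,J \right)} = -12$
$L{\left(h \right)} = - \frac{7}{h}$
$L{\left(-3 \right)} \left(X{\left(-4,H \right)} + \left(\frac{15}{76} + \frac{b{\left(-8,6 \right)}}{47}\right)\right) = - \frac{7}{-3} \left(-12 + \left(\frac{15}{76} - \frac{9}{5 \cdot 47}\right)\right) = \left(-7\right) \left(- \frac{1}{3}\right) \left(-12 + \left(15 \cdot \frac{1}{76} - \frac{9}{235}\right)\right) = \frac{7 \left(-12 + \left(\frac{15}{76} - \frac{9}{235}\right)\right)}{3} = \frac{7 \left(-12 + \frac{2841}{17860}\right)}{3} = \frac{7}{3} \left(- \frac{211479}{17860}\right) = - \frac{493451}{17860}$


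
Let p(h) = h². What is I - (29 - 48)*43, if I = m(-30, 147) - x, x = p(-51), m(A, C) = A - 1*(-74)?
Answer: -1740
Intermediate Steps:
m(A, C) = 74 + A (m(A, C) = A + 74 = 74 + A)
x = 2601 (x = (-51)² = 2601)
I = -2557 (I = (74 - 30) - 1*2601 = 44 - 2601 = -2557)
I - (29 - 48)*43 = -2557 - (29 - 48)*43 = -2557 - (-19)*43 = -2557 - 1*(-817) = -2557 + 817 = -1740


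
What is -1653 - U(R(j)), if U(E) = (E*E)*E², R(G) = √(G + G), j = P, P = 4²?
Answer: -2677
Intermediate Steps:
P = 16
j = 16
R(G) = √2*√G (R(G) = √(2*G) = √2*√G)
U(E) = E⁴ (U(E) = E²*E² = E⁴)
-1653 - U(R(j)) = -1653 - (√2*√16)⁴ = -1653 - (√2*4)⁴ = -1653 - (4*√2)⁴ = -1653 - 1*1024 = -1653 - 1024 = -2677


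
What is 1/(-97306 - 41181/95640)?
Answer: -31880/3102129007 ≈ -1.0277e-5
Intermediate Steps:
1/(-97306 - 41181/95640) = 1/(-97306 - 41181*1/95640) = 1/(-97306 - 13727/31880) = 1/(-3102129007/31880) = -31880/3102129007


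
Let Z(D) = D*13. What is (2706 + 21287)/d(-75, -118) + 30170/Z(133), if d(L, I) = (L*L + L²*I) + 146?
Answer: 2829963219/162520813 ≈ 17.413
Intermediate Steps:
Z(D) = 13*D
d(L, I) = 146 + L² + I*L² (d(L, I) = (L² + I*L²) + 146 = 146 + L² + I*L²)
(2706 + 21287)/d(-75, -118) + 30170/Z(133) = (2706 + 21287)/(146 + (-75)² - 118*(-75)²) + 30170/((13*133)) = 23993/(146 + 5625 - 118*5625) + 30170/1729 = 23993/(146 + 5625 - 663750) + 30170*(1/1729) = 23993/(-657979) + 4310/247 = 23993*(-1/657979) + 4310/247 = -23993/657979 + 4310/247 = 2829963219/162520813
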